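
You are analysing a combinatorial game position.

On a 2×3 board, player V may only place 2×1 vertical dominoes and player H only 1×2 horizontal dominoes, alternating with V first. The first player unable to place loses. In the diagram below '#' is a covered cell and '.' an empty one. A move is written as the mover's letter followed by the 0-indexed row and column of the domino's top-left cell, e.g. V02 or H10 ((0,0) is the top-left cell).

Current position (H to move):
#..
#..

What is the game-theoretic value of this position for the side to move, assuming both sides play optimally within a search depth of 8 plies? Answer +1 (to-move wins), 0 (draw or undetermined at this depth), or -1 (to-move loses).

[#../#..] H move#1: H01:+1/###/#..*, H11:+1/#../###
[###/#..] end (terminal -1, V#2); searched #../#.. to 8

value(#../#.., H) = +1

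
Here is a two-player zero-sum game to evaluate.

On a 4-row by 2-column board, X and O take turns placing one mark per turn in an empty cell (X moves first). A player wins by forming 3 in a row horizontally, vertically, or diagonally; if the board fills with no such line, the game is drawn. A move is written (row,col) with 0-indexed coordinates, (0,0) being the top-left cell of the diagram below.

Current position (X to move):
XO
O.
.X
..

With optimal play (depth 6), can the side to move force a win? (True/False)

X winning at [XO/O./.X/..]: False

[XO/O./.X/..] X move#1: (1,1):+0/XO/OX/.X/..*, (2,0):+0/XO/O./XX/.., (3,0):+0/XO/O./.X/X., (3,1):+0/XO/O./.X/.X
[XO/OX/.X/..] O move#2: (2,0):-1/XO/OX/OX/.., (3,0):-1/XO/OX/.X/O., (3,1):+0/XO/OX/.X/.O*
[XO/OX/.X/.O] X move#3: (2,0):+0/XO/OX/XX/.O*, (3,0):+0/XO/OX/.X/XO
[XO/OX/XX/.O] O move#4: (3,0):+0/XO/OX/XX/OO*
[XO/OX/XX/OO] end (terminal +0, X#5); searched XO/O./.X/.. to 6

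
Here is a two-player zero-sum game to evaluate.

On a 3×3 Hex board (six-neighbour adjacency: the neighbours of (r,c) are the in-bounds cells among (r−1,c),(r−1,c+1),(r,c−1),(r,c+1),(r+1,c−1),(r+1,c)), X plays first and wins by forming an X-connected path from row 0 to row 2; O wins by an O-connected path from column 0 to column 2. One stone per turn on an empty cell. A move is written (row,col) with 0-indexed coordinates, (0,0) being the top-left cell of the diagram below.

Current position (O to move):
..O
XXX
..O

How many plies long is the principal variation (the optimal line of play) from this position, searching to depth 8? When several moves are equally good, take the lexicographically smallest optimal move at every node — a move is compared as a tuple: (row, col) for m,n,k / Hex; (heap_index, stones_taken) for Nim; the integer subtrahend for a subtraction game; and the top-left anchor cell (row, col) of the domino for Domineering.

PV length from [..O/XXX/..O]: 4 plies

[..O/XXX/..O] O move#1: (0,0):-1/O.O/XXX/..O*, (0,1):-1/.OO/XXX/..O, (2,0):-1/..O/XXX/O.O, (2,1):-1/..O/XXX/.OO
[O.O/XXX/..O] X move#2: (0,1):+1/OXO/XXX/..O*, (2,0):-1/O.O/XXX/X.O, (2,1):-1/O.O/XXX/.XO
[OXO/XXX/..O] O move#3: (2,0):-1/OXO/XXX/O.O*, (2,1):-1/OXO/XXX/.OO
[OXO/XXX/O.O] X move#4: (2,1):+1/OXO/XXX/OXO*
[OXO/XXX/OXO] end (terminal -1, O#5); searched ..O/XXX/..O to 8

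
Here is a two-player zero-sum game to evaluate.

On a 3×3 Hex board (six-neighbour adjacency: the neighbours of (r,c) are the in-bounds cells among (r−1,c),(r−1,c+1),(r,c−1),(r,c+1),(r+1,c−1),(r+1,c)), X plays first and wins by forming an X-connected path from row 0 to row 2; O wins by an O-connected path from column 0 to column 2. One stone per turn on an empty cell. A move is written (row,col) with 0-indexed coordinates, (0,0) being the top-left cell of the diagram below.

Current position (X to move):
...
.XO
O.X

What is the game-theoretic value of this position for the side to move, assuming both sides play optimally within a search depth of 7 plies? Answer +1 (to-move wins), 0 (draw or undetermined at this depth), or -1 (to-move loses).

value(.../.XO/O.X, X) = +1

ply 1, X at .../.XO/O.X | (0,0)=-1→X../.XO/O.X; (0,1)=-1→.X./.XO/O.X; (0,2)=-1→..X/.XO/O.X; (1,0)=-1→.../XXO/O.X; (2,1)=+1→.../.XO/OXX*
ply 2, O at .../.XO/OXX | (0,0)=-1→O../.XO/OXX*; (0,1)=-1→.O./.XO/OXX; (0,2)=-1→..O/.XO/OXX; (1,0)=-1→.../OXO/OXX
ply 3, X at O../.XO/OXX | (0,1)=+1→OX./.XO/OXX*; (0,2)=+1→O.X/.XO/OXX; (1,0)=+1→O../XXO/OXX
ply 4: OX./.XO/OXX is terminal -1 (O); from .../.XO/O.X depth 7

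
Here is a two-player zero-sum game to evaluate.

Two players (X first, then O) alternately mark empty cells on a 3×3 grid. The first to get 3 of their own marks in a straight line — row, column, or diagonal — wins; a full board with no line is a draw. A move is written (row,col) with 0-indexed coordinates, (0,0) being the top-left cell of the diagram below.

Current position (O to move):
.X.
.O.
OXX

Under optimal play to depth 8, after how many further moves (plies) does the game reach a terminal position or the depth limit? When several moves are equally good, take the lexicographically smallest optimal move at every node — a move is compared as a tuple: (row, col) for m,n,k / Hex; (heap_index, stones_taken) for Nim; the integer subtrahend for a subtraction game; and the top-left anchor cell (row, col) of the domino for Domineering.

PV length from [.X./.O./OXX]: 3 plies

[.X./.O./OXX] O move#1: (0,0):+1/OX./.O./OXX*, (0,2):+1/.XO/.O./OXX, (1,0):+1/.X./OO./OXX, (1,2):+1/.X./.OO/OXX
[OX./.O./OXX] X move#2: (0,2):-1/OXX/.O./OXX*, (1,0):-1/OX./XO./OXX, (1,2):-1/OX./.OX/OXX
[OXX/.O./OXX] O move#3: (1,0):+1/OXX/OO./OXX*, (1,2):+0/OXX/.OO/OXX
[OXX/OO./OXX] end (terminal -1, X#4); searched .X./.O./OXX to 8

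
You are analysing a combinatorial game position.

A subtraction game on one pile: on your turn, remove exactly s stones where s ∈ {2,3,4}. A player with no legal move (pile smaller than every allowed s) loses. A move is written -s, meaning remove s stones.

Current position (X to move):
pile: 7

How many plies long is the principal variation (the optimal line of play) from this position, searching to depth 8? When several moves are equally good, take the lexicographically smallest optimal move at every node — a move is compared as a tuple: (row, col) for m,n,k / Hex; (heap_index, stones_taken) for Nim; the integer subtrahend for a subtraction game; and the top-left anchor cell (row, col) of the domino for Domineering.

PV length from [7]: 2 plies

ply 1, X at 7 | -2=-1→5*; -3=-1→4; -4=-1→3
ply 2, O at 5 | -2=-1→3; -3=-1→2; -4=+1→1*
ply 3: 1 is terminal -1 (X); from 7 depth 8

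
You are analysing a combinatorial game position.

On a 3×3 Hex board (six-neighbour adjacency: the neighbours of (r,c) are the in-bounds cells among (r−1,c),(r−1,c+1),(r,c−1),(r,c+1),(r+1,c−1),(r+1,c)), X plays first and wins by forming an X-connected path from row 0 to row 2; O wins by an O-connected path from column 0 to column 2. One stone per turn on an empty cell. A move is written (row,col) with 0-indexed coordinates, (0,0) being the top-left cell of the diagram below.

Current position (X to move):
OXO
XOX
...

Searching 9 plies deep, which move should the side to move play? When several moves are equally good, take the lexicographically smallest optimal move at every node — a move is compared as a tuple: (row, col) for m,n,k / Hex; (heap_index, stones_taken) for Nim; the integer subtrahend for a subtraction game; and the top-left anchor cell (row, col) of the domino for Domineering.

p1 X@[OXO/XOX/...]: (2,0)[OXO/XOX/X..]+1* (2,1)[OXO/XOX/.X.]-1 (2,2)[OXO/XOX/..X]-1
p2 O@[OXO/XOX/X..] terminal -1; root [OXO/XOX/...] d9

X's best at [OXO/XOX/...]: (2,0)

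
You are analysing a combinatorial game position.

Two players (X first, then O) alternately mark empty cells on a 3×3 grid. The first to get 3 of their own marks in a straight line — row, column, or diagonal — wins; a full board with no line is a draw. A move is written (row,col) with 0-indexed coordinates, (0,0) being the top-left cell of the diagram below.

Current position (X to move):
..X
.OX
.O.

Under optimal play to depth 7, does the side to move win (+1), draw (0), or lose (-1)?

p1 X@[..X/.OX/.O.]: (0,0)[X.X/.OX/.O.]-1 (0,1)[.XX/.OX/.O.]+1* (1,0)[..X/XOX/.O.]-1 (2,0)[..X/.OX/XO.]-1 (2,2)[..X/.OX/.OX]+1
p2 O@[.XX/.OX/.O.]: (0,0)[OXX/.OX/.O.]-1* (1,0)[.XX/OOX/.O.]-1 (2,0)[.XX/.OX/OO.]-1 (2,2)[.XX/.OX/.OO]-1
p3 X@[OXX/.OX/.O.]: (1,0)[OXX/XOX/.O.]-1 (2,0)[OXX/.OX/XO.]-1 (2,2)[OXX/.OX/.OX]+1*
p4 O@[OXX/.OX/.OX] terminal -1; root [..X/.OX/.O.] d7

value(..X/.OX/.O., X) = +1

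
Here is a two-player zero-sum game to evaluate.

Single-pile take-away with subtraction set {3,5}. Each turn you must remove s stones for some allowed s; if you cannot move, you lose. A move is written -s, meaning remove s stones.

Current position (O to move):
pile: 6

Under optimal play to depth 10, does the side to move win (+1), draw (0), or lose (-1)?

[6] O move#1: -3:-1/3, -5:+1/1*
[1] end (terminal -1, X#2); searched 6 to 10

value(6, O) = +1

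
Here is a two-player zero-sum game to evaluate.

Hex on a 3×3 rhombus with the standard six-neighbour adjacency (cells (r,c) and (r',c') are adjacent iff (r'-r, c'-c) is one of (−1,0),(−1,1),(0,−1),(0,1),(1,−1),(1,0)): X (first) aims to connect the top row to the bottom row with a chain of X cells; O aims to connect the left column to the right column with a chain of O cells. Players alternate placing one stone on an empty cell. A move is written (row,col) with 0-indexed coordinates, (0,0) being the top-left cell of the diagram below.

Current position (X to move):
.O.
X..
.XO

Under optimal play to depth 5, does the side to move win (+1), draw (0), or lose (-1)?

value(.O./X../.XO, X) = +1

[.O./X../.XO] X move#1: (0,0):+1/XO./X../.XO*, (0,2):+1/.OX/X../.XO, (1,1):+1/.O./XX./.XO, (1,2):+1/.O./X.X/.XO, (2,0):+1/.O./X../XXO
[XO./X../.XO] O move#2: (0,2):-1/XOO/X../.XO*, (1,1):-1/XO./XO./.XO, (1,2):-1/XO./X.O/.XO, (2,0):-1/XO./X../OXO
[XOO/X../.XO] X move#3: (1,1):+1/XOO/XX./.XO*, (1,2):+1/XOO/X.X/.XO, (2,0):+1/XOO/X../XXO
[XOO/XX./.XO] end (terminal -1, O#4); searched .O./X../.XO to 5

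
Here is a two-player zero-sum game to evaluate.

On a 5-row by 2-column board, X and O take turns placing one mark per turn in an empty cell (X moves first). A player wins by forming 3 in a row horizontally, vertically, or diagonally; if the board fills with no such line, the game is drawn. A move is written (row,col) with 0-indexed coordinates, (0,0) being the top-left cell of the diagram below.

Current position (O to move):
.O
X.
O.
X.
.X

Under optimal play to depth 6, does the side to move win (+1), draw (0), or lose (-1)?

value(.O/X./O./X./.X, O) = 0

ply 1, O at .O/X./O./X./.X | (0,0)=+0→OO/X./O./X./.X*; (1,1)=+0→.O/XO/O./X./.X; (2,1)=+0→.O/X./OO/X./.X; (3,1)=+0→.O/X./O./XO/.X; (4,0)=+0→.O/X./O./X./OX
ply 2, X at OO/X./O./X./.X | (1,1)=+0→OO/XX/O./X./.X*; (2,1)=+0→OO/X./OX/X./.X; (3,1)=+0→OO/X./O./XX/.X; (4,0)=+0→OO/X./O./X./XX
ply 3, O at OO/XX/O./X./.X | (2,1)=+0→OO/XX/OO/X./.X*; (3,1)=+0→OO/XX/O./XO/.X; (4,0)=+0→OO/XX/O./X./OX
ply 4, X at OO/XX/OO/X./.X | (3,1)=+0→OO/XX/OO/XX/.X*; (4,0)=+0→OO/XX/OO/X./XX
ply 5, O at OO/XX/OO/XX/.X | (4,0)=+0→OO/XX/OO/XX/OX*
ply 6: OO/XX/OO/XX/OX is terminal +0 (X); from .O/X./O./X./.X depth 6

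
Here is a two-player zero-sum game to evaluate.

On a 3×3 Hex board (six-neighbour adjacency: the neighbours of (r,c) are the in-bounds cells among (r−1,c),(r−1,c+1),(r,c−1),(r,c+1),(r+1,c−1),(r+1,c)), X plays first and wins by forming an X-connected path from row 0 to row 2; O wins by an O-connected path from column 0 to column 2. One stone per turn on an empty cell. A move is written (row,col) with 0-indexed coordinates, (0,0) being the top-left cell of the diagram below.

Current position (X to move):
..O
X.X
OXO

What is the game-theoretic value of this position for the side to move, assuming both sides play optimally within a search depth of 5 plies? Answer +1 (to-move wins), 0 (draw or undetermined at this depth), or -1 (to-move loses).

value(..O/X.X/OXO, X) = +1

ply 1, X at ..O/X.X/OXO | (0,0)=-1→X.O/X.X/OXO; (0,1)=-1→.XO/X.X/OXO; (1,1)=+1→..O/XXX/OXO*
ply 2, O at ..O/XXX/OXO | (0,0)=-1→O.O/XXX/OXO*; (0,1)=-1→.OO/XXX/OXO
ply 3, X at O.O/XXX/OXO | (0,1)=+1→OXO/XXX/OXO*
ply 4: OXO/XXX/OXO is terminal -1 (O); from ..O/X.X/OXO depth 5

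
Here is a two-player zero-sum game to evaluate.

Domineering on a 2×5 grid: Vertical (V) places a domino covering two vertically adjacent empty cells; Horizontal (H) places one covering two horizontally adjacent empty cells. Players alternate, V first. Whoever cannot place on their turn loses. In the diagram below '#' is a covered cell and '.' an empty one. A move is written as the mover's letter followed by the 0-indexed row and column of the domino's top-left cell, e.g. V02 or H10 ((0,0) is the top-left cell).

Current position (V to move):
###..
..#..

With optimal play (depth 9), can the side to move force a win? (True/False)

p1 V@[###../..#..]: V03[####./..##.]+1* V04[###.#/..#.#]+1
p2 H@[####./..##.]: H10[####./####.]-1*
p3 V@[####./####.]: V04[#####/#####]+1*
p4 H@[#####/#####] terminal -1; root [###../..#..] d9

V winning at [###../..#..]: True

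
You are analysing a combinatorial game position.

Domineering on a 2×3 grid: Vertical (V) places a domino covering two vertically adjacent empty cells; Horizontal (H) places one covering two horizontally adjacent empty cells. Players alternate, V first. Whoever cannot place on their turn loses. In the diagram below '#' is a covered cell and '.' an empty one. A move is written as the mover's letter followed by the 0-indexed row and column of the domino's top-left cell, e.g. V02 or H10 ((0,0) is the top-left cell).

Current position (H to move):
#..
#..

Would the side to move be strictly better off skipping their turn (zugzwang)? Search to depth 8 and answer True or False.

zugzwang(#../#.., H) = False

[#../#..] H move#1: H01:+1/###/#..*, H11:+1/#../###
[###/#..] end (terminal -1, V#2); searched #../#.. to 8
suppose H passes — search the same position with V to move:
pass> [#../#..] V move#1: V01:+1/##./##.*, V02:+1/#.#/#.#
pass> [##./##.] end (terminal -1, H#2); searched #../#.. to 8
for H: play +1, pass -1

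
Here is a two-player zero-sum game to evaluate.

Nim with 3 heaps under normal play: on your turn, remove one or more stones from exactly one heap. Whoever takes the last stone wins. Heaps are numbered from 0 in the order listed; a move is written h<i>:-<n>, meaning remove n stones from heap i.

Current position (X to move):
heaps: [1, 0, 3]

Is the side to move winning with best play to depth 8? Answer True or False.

X winning at [(1,0,3)]: True

ply 1, X at (1,0,3) | h0:-1=-1→(0,0,3); h2:-1=-1→(1,0,2); h2:-2=+1→(1,0,1)*; h2:-3=-1→(1,0,0)
ply 2, O at (1,0,1) | h0:-1=-1→(0,0,1)*; h2:-1=-1→(1,0,0)
ply 3, X at (0,0,1) | h2:-1=+1→(0,0,0)*
ply 4: (0,0,0) is terminal -1 (O); from (1,0,3) depth 8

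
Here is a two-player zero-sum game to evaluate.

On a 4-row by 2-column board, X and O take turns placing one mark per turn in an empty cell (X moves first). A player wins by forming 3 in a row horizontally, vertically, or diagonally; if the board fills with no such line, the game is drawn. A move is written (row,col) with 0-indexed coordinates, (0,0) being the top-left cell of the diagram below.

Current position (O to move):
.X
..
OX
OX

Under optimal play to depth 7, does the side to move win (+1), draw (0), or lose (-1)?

ply 1, O at .X/../OX/OX | (0,0)=-1→OX/../OX/OX; (1,0)=+1→.X/O./OX/OX*; (1,1)=+0→.X/.O/OX/OX
ply 2: .X/O./OX/OX is terminal -1 (X); from .X/../OX/OX depth 7

value(.X/../OX/OX, O) = +1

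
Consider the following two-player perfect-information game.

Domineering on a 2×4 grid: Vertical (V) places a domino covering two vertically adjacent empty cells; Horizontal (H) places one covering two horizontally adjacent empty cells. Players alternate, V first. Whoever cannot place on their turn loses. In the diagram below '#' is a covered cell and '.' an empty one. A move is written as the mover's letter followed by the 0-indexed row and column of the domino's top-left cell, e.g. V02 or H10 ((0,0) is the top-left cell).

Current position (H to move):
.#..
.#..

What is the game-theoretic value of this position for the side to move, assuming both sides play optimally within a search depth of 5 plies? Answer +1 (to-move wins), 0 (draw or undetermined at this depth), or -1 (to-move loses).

value(.#../.#.., H) = +1

p1 H@[.#../.#..]: H02[.###/.#..]+1* H12[.#../.###]+1
p2 V@[.###/.#..]: V00[####/##..]-1*
p3 H@[####/##..]: H12[####/####]+1*
p4 V@[####/####] terminal -1; root [.#../.#..] d5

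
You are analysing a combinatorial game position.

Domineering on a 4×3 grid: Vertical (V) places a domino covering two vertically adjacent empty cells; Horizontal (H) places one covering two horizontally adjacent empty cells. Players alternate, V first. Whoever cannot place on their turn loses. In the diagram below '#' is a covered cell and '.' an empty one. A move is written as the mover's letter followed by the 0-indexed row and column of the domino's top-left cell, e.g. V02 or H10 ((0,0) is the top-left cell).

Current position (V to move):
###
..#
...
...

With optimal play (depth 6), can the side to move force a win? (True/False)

V winning at [###/..#/.../...]: True

[###/..#/.../...] V move#1: V10:-1/###/#.#/#../..., V11:+1/###/.##/.#./...*, V20:-1/###/..#/#../#.., V21:+1/###/..#/.#./.#., V22:-1/###/..#/..#/..#
[###/.##/.#./...] H move#2: H30:-1/###/.##/.#./##.*, H31:-1/###/.##/.#./.##
[###/.##/.#./##.] V move#3: V10:+1/###/###/##./##.*, V22:+1/###/.##/.##/###
[###/###/##./##.] end (terminal -1, H#4); searched ###/..#/.../... to 6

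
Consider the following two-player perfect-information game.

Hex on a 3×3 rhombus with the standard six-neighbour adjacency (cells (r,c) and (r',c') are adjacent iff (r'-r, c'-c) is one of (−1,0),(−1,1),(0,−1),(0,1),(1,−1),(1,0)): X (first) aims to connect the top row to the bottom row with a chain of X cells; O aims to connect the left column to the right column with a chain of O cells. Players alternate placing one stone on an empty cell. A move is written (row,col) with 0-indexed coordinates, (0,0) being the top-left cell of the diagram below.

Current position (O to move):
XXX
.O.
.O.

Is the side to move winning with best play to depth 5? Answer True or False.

[XXX/.O./.O.] O move#1: (1,0):+1/XXX/OO./.O.*, (1,2):+1/XXX/.OO/.O., (2,0):+1/XXX/.O./OO., (2,2):+1/XXX/.O./.OO
[XXX/OO./.O.] X move#2: (1,2):-1/XXX/OOX/.O.*, (2,0):-1/XXX/OO./XO., (2,2):-1/XXX/OO./.OX
[XXX/OOX/.O.] O move#3: (2,0):-1/XXX/OOX/OO., (2,2):+1/XXX/OOX/.OO*
[XXX/OOX/.OO] end (terminal -1, X#4); searched XXX/.O./.O. to 5

O winning at [XXX/.O./.O.]: True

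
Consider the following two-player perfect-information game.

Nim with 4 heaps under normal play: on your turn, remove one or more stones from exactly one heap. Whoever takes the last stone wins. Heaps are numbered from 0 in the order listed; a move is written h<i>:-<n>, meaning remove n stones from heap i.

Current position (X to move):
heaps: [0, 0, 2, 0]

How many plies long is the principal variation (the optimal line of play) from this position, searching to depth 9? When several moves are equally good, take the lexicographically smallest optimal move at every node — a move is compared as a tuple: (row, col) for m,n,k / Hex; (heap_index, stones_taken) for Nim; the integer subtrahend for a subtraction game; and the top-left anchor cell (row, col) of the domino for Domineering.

p1 X@[(0,0,2,0)]: h2:-1[(0,0,1,0)]-1 h2:-2[(0,0,0,0)]+1*
p2 O@[(0,0,0,0)] terminal -1; root [(0,0,2,0)] d9

PV length from [(0,0,2,0)]: 1 ply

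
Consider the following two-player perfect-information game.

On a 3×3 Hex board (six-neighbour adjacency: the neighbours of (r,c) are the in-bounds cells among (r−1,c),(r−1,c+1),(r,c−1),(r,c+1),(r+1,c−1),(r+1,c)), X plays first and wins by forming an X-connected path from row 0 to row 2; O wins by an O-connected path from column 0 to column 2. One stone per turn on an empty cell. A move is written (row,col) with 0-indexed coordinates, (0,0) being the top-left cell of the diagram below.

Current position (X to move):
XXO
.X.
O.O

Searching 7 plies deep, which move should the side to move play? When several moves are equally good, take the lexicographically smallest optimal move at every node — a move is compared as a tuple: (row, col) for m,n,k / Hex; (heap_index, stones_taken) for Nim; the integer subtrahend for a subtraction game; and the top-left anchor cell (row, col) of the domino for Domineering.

X's best at [XXO/.X./O.O]: (2,1)

ply 1, X at XXO/.X./O.O | (1,0)=-1→XXO/XX./O.O; (1,2)=-1→XXO/.XX/O.O; (2,1)=+1→XXO/.X./OXO*
ply 2: XXO/.X./OXO is terminal -1 (O); from XXO/.X./O.O depth 7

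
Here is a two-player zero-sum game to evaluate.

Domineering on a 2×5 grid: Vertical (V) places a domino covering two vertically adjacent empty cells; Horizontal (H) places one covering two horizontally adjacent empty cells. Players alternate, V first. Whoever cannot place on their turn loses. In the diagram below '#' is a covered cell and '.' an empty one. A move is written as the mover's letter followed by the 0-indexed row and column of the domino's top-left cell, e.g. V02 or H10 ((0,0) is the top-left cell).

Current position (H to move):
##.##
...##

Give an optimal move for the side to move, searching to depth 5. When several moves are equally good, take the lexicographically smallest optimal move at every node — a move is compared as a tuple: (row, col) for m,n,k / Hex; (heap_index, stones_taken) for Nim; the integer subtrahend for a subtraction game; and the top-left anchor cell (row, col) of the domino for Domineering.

H's best at [##.##/...##]: H11

[##.##/...##] H move#1: H10:-1/##.##/##.##, H11:+1/##.##/.####*
[##.##/.####] end (terminal -1, V#2); searched ##.##/...## to 5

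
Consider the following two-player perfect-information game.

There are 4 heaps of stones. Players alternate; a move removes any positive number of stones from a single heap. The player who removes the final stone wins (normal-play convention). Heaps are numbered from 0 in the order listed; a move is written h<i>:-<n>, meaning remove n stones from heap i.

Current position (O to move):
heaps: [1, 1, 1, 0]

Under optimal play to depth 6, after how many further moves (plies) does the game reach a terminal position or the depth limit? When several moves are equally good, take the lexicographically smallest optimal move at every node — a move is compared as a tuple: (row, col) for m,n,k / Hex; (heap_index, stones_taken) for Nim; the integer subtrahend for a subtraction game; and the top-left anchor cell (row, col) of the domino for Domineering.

[(1,1,1,0)] O move#1: h0:-1:+1/(0,1,1,0)*, h1:-1:+1/(1,0,1,0), h2:-1:+1/(1,1,0,0)
[(0,1,1,0)] X move#2: h1:-1:-1/(0,0,1,0)*, h2:-1:-1/(0,1,0,0)
[(0,0,1,0)] O move#3: h2:-1:+1/(0,0,0,0)*
[(0,0,0,0)] end (terminal -1, X#4); searched (1,1,1,0) to 6

PV length from [(1,1,1,0)]: 3 plies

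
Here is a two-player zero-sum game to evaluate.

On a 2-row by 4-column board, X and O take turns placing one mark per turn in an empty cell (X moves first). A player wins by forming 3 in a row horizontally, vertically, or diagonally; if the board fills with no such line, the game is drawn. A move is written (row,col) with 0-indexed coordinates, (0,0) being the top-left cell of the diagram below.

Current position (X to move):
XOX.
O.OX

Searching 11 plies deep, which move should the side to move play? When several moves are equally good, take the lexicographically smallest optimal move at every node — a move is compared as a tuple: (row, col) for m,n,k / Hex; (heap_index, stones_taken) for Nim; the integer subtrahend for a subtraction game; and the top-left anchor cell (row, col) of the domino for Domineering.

X's best at [XOX./O.OX]: (1,1)

[XOX./O.OX] X move#1: (0,3):-1/XOXX/O.OX, (1,1):+0/XOX./OXOX*
[XOX./OXOX] O move#2: (0,3):+0/XOXO/OXOX*
[XOXO/OXOX] end (terminal +0, X#3); searched XOX./O.OX to 11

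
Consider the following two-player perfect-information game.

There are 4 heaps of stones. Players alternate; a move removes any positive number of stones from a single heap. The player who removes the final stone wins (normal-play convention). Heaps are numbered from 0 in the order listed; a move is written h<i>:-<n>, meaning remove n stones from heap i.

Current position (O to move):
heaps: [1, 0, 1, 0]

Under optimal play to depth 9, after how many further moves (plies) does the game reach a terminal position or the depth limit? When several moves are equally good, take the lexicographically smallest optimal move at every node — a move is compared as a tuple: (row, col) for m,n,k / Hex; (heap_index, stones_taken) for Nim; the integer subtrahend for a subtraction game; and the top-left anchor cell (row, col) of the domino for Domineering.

p1 O@[(1,0,1,0)]: h0:-1[(0,0,1,0)]-1* h2:-1[(1,0,0,0)]-1
p2 X@[(0,0,1,0)]: h2:-1[(0,0,0,0)]+1*
p3 O@[(0,0,0,0)] terminal -1; root [(1,0,1,0)] d9

PV length from [(1,0,1,0)]: 2 plies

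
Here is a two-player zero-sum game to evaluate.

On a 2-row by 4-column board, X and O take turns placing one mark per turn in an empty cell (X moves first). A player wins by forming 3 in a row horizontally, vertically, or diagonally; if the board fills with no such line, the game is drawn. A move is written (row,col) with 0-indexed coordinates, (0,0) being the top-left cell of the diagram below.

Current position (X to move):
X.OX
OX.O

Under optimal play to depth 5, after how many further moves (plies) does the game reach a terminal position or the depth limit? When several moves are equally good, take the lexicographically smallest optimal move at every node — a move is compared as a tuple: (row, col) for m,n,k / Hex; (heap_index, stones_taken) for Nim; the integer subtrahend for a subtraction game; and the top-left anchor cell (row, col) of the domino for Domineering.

PV length from [X.OX/OX.O]: 2 plies

ply 1, X at X.OX/OX.O | (0,1)=+0→XXOX/OX.O*; (1,2)=+0→X.OX/OXXO
ply 2, O at XXOX/OX.O | (1,2)=+0→XXOX/OXOO*
ply 3: XXOX/OXOO is terminal +0 (X); from X.OX/OX.O depth 5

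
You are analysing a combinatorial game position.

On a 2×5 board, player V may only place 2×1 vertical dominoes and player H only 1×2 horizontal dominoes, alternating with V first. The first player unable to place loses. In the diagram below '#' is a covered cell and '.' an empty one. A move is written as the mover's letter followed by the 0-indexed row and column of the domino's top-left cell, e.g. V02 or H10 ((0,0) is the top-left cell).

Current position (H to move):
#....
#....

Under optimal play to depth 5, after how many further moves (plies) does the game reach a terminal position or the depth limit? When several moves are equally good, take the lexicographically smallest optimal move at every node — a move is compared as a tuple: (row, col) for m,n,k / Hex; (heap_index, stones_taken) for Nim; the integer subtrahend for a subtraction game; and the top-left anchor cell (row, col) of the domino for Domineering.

PV length from [#..../#....]: 3 plies

p1 H@[#..../#....]: H01[###../#....]-1 H02[#.##./#....]+1* H03[#..##/#....]-1 H11[#..../###..]-1 H12[#..../#.##.]+1 H13[#..../#..##]-1
p2 V@[#.##./#....]: V01[####./##...]-1* V04[#.###/#...#]-1
p3 H@[####./##...]: H12[####./####.]-1 H13[####./##.##]+1*
p4 V@[####./##.##] terminal -1; root [#..../#....] d5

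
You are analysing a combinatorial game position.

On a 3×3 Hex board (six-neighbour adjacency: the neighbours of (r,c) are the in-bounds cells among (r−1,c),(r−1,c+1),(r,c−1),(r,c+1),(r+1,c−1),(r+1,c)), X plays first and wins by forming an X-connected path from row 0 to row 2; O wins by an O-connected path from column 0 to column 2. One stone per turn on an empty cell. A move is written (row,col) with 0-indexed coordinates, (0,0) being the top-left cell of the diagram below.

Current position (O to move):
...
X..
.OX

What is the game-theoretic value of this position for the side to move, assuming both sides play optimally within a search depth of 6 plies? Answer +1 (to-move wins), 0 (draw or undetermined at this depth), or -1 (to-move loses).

value(.../X../.OX, O) = -1

ply 1, O at .../X../.OX | (0,0)=-1→O../X../.OX*; (0,1)=-1→.O./X../.OX; (0,2)=-1→..O/X../.OX; (1,1)=-1→.../XO./.OX; (1,2)=-1→.../X.O/.OX; (2,0)=-1→.../X../OOX
ply 2, X at O../X../.OX | (0,1)=+1→OX./X../.OX*; (0,2)=+1→O.X/X../.OX; (1,1)=+1→O../XX./.OX; (1,2)=+1→O../X.X/.OX; (2,0)=+1→O../X../XOX
ply 3, O at OX./X../.OX | (0,2)=-1→OXO/X../.OX*; (1,1)=-1→OX./XO./.OX; (1,2)=-1→OX./X.O/.OX; (2,0)=-1→OX./X../OOX
ply 4, X at OXO/X../.OX | (1,1)=+1→OXO/XX./.OX*; (1,2)=+1→OXO/X.X/.OX; (2,0)=+1→OXO/X../XOX
ply 5, O at OXO/XX./.OX | (1,2)=-1→OXO/XXO/.OX*; (2,0)=-1→OXO/XX./OOX
ply 6, X at OXO/XXO/.OX | (2,0)=+1→OXO/XXO/XOX*
ply 7: OXO/XXO/XOX is terminal -1 (O); from .../X../.OX depth 6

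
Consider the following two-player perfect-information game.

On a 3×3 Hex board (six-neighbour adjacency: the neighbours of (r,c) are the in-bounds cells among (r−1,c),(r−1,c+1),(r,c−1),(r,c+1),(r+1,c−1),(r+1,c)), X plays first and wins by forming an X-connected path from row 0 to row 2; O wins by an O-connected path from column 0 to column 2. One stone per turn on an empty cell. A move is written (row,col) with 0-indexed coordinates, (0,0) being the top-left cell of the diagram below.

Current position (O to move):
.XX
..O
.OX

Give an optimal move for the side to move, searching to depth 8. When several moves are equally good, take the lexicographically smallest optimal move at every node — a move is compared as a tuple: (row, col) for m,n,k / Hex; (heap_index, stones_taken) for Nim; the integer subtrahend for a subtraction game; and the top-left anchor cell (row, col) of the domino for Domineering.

[.XX/..O/.OX] O move#1: (0,0):-1/OXX/..O/.OX, (1,0):+1/.XX/O.O/.OX*, (1,1):+1/.XX/.OO/.OX, (2,0):+1/.XX/..O/OOX
[.XX/O.O/.OX] X move#2: (0,0):-1/XXX/O.O/.OX*, (1,1):-1/.XX/OXO/.OX, (2,0):-1/.XX/O.O/XOX
[XXX/O.O/.OX] O move#3: (1,1):+1/XXX/OOO/.OX*, (2,0):+1/XXX/O.O/OOX
[XXX/OOO/.OX] end (terminal -1, X#4); searched .XX/..O/.OX to 8

O's best at [.XX/..O/.OX]: (1,0)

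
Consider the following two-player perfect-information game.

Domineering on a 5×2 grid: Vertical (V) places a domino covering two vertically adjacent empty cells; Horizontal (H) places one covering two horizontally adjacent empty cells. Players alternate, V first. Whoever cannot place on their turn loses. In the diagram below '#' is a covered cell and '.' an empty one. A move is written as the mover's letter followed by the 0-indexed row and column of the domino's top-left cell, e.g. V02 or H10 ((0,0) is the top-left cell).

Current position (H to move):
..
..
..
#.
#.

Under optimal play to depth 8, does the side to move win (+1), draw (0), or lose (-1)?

value(../../../#./#., H) = +1

ply 1, H at ../../../#./#. | H00=-1→##/../../#./#.; H10=+1→../##/../#./#.*; H20=-1→../../##/#./#.
ply 2, V at ../##/../#./#. | V21=-1→../##/.#/##/#.*; V31=-1→../##/../##/##
ply 3, H at ../##/.#/##/#. | H00=+1→##/##/.#/##/#.*
ply 4: ##/##/.#/##/#. is terminal -1 (V); from ../../../#./#. depth 8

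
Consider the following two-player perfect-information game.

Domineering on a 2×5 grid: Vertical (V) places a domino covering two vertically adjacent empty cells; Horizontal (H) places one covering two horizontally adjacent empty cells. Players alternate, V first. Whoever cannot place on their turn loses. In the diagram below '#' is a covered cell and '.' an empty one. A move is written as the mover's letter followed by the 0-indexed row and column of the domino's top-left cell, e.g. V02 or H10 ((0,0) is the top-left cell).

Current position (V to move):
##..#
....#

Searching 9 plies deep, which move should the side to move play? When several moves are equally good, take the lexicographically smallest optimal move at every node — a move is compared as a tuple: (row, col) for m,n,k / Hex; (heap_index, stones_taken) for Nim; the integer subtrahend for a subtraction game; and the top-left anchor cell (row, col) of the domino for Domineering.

[##..#/....#] V move#1: V02:+1/###.#/..#.#*, V03:-1/##.##/...##
[###.#/..#.#] H move#2: H10:-1/###.#/###.#*
[###.#/###.#] V move#3: V03:+1/#####/#####*
[#####/#####] end (terminal -1, H#4); searched ##..#/....# to 9

V's best at [##..#/....#]: V02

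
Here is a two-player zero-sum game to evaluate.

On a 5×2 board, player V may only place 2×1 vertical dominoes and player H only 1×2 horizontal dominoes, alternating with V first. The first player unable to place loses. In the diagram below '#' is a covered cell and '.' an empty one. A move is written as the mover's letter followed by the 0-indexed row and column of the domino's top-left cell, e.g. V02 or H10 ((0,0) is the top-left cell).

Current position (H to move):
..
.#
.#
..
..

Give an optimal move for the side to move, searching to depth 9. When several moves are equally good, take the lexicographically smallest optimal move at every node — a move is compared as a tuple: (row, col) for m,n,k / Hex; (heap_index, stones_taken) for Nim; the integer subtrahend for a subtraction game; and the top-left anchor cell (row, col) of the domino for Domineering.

ply 1, H at ../.#/.#/../.. | H00=-1→##/.#/.#/../..; H30=+1→../.#/.#/##/..*; H40=+1→../.#/.#/../##
ply 2, V at ../.#/.#/##/.. | V00=-1→#./##/.#/##/..*; V10=-1→../##/##/##/..
ply 3, H at #./##/.#/##/.. | H40=+1→#./##/.#/##/##*
ply 4: #./##/.#/##/## is terminal -1 (V); from ../.#/.#/../.. depth 9

H's best at [../.#/.#/../..]: H30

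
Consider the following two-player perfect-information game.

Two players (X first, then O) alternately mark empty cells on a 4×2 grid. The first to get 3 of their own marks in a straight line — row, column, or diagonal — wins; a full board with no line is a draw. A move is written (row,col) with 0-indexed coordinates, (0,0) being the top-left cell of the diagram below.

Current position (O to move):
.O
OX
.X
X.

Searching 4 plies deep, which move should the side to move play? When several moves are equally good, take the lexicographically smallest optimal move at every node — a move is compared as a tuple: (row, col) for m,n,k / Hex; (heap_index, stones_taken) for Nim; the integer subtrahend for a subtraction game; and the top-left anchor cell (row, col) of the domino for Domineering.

ply 1, O at .O/OX/.X/X. | (0,0)=-1→OO/OX/.X/X.; (2,0)=-1→.O/OX/OX/X.; (3,1)=+0→.O/OX/.X/XO*
ply 2, X at .O/OX/.X/XO | (0,0)=+0→XO/OX/.X/XO*; (2,0)=+0→.O/OX/XX/XO
ply 3, O at XO/OX/.X/XO | (2,0)=+0→XO/OX/OX/XO*
ply 4: XO/OX/OX/XO is terminal +0 (X); from .O/OX/.X/X. depth 4

O's best at [.O/OX/.X/X.]: (3,1)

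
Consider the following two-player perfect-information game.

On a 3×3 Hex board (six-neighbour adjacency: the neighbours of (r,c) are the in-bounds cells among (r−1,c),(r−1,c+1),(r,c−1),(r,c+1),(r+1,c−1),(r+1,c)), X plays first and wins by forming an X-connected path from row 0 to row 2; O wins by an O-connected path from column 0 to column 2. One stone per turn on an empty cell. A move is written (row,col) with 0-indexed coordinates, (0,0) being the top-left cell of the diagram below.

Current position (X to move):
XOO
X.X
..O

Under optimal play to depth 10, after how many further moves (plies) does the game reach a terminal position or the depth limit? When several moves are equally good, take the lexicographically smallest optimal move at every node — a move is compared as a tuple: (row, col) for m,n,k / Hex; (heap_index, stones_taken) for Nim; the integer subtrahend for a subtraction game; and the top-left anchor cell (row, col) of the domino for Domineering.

ply 1, X at XOO/X.X/..O | (1,1)=+1→XOO/XXX/..O*; (2,0)=+1→XOO/X.X/X.O; (2,1)=+1→XOO/X.X/.XO
ply 2, O at XOO/XXX/..O | (2,0)=-1→XOO/XXX/O.O*; (2,1)=-1→XOO/XXX/.OO
ply 3, X at XOO/XXX/O.O | (2,1)=+1→XOO/XXX/OXO*
ply 4: XOO/XXX/OXO is terminal -1 (O); from XOO/X.X/..O depth 10

PV length from [XOO/X.X/..O]: 3 plies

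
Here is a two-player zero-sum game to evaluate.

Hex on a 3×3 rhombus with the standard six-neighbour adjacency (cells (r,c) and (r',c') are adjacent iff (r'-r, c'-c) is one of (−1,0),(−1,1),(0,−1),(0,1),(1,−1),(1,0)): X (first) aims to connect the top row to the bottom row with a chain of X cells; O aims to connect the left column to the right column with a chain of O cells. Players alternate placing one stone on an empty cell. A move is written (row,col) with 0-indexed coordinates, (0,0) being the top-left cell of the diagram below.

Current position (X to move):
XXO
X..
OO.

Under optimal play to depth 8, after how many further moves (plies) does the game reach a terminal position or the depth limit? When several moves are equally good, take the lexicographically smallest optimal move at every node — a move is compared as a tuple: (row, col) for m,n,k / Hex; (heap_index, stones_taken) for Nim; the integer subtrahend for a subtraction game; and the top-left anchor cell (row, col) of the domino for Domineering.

PV length from [XXO/X../OO.]: 2 plies

ply 1, X at XXO/X../OO. | (1,1)=-1→XXO/XX./OO.*; (1,2)=-1→XXO/X.X/OO.; (2,2)=-1→XXO/X../OOX
ply 2, O at XXO/XX./OO. | (1,2)=+1→XXO/XXO/OO.*; (2,2)=+1→XXO/XX./OOO
ply 3: XXO/XXO/OO. is terminal -1 (X); from XXO/X../OO. depth 8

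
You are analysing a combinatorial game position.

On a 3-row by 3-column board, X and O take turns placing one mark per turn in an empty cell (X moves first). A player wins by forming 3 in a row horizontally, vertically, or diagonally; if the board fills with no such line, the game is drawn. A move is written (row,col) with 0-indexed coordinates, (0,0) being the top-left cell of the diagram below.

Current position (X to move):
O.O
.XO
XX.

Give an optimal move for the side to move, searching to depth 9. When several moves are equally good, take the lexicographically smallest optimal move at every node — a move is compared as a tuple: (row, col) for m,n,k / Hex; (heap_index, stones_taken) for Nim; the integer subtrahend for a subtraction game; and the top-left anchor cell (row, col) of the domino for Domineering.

X's best at [O.O/.XO/XX.]: (0,1)

[O.O/.XO/XX.] X move#1: (0,1):+1/OXO/.XO/XX.*, (1,0):-1/O.O/XXO/XX., (2,2):+1/O.O/.XO/XXX
[OXO/.XO/XX.] end (terminal -1, O#2); searched O.O/.XO/XX. to 9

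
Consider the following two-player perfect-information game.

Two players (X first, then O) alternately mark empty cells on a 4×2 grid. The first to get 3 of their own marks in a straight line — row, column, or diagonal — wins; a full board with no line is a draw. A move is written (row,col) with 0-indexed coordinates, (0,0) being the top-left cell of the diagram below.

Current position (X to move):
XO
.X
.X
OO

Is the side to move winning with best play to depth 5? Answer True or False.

X winning at [XO/.X/.X/OO]: False

[XO/.X/.X/OO] X move#1: (1,0):+0/XO/XX/.X/OO*, (2,0):+0/XO/.X/XX/OO
[XO/XX/.X/OO] O move#2: (2,0):+0/XO/XX/OX/OO*
[XO/XX/OX/OO] end (terminal +0, X#3); searched XO/.X/.X/OO to 5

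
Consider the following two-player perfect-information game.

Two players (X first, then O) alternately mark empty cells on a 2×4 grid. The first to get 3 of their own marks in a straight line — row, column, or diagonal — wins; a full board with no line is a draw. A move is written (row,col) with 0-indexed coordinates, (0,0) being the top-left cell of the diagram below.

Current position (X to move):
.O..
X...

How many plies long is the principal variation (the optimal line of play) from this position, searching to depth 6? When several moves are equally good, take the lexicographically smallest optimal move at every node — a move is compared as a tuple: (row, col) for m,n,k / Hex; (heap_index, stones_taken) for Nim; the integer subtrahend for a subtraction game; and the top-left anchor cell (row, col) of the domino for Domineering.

PV length from [.O../X...]: 6 plies

[.O../X...] X move#1: (0,0):+0/XO../X...*, (0,2):+0/.OX./X..., (0,3):+0/.O.X/X..., (1,1):+0/.O../XX.., (1,2):+0/.O../X.X., (1,3):-1/.O../X..X
[XO../X...] O move#2: (0,2):+0/XOO./X...*, (0,3):+0/XO.O/X..., (1,1):+0/XO../XO.., (1,2):+0/XO../X.O., (1,3):+0/XO../X..O
[XOO./X...] X move#3: (0,3):+0/XOOX/X...*, (1,1):-1/XOO./XX.., (1,2):-1/XOO./X.X., (1,3):-1/XOO./X..X
[XOOX/X...] O move#4: (1,1):+0/XOOX/XO..*, (1,2):+0/XOOX/X.O., (1,3):+0/XOOX/X..O
[XOOX/XO..] X move#5: (1,2):+0/XOOX/XOX.*, (1,3):+0/XOOX/XO.X
[XOOX/XOX.] O move#6: (1,3):+0/XOOX/XOXO*
[XOOX/XOXO] end (terminal +0, X#7); searched .O../X... to 6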